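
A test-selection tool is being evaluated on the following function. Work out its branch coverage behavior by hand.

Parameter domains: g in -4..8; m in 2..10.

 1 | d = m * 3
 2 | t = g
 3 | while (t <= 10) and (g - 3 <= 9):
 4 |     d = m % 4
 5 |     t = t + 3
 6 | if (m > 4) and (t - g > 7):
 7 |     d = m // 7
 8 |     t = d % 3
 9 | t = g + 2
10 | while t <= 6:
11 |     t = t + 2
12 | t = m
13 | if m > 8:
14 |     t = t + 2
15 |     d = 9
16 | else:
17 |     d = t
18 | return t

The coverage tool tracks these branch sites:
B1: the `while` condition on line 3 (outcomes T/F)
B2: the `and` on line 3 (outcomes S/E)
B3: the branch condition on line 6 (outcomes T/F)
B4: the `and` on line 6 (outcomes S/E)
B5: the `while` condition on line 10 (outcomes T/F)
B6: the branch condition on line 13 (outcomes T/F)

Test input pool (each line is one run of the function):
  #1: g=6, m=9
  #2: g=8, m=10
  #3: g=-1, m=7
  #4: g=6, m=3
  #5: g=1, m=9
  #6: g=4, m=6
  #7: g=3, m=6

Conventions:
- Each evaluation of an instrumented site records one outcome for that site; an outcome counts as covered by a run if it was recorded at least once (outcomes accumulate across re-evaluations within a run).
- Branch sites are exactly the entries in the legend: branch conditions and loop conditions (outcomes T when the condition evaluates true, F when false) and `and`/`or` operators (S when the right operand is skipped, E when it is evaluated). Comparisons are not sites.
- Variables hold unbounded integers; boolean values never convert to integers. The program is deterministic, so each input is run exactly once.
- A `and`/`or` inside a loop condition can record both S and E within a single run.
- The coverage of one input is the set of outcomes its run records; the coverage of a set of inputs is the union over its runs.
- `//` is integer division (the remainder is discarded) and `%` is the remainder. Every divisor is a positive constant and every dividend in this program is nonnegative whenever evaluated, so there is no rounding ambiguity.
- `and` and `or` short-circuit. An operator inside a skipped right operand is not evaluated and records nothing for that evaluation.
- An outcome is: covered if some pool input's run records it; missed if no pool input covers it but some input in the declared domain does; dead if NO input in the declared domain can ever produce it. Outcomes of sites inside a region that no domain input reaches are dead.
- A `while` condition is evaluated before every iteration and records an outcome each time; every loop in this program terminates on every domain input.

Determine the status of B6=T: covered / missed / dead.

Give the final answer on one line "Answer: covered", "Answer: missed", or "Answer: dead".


B6=T is recorded by pool input(s) 1, 2, 5 -> covered
Answer: covered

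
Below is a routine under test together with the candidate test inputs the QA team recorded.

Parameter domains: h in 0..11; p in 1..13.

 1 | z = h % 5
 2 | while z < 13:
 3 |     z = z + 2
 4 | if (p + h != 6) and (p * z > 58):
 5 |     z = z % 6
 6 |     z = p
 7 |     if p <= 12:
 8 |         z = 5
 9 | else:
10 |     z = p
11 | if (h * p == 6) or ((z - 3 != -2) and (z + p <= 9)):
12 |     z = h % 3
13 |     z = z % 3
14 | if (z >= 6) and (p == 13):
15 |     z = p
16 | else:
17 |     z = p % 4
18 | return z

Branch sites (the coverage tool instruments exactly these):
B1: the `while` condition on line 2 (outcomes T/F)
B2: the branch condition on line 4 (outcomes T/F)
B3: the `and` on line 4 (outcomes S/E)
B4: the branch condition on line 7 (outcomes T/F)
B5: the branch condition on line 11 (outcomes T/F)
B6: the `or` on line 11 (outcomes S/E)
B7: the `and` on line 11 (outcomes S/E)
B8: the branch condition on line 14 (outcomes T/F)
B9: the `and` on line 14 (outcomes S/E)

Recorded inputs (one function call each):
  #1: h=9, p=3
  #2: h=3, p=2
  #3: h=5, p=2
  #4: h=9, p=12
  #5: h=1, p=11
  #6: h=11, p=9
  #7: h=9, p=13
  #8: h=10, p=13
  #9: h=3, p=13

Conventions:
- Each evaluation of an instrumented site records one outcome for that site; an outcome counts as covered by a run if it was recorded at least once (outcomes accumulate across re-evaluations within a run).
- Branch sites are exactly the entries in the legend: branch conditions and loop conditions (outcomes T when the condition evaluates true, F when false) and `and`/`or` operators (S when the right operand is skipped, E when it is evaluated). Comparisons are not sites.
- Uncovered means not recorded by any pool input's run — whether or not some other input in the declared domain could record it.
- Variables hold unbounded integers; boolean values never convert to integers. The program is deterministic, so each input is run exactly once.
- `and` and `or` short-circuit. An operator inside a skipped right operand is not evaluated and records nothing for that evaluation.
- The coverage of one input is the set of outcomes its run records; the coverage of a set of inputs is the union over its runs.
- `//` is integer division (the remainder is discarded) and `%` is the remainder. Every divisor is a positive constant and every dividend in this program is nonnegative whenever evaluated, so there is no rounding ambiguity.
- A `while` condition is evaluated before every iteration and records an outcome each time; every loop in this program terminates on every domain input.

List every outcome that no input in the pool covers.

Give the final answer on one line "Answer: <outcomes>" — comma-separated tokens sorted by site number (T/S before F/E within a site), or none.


input #1, h=9, p=3: events B1->T, B1->T, B1->T, B1->T, B1->T, B1->F, B3->E, B2->F, B6->E, B7->E, B5->T, B9->S, B8->F; outcomes B1=T, B1=F, B2=F, B3=E, B5=T, B6=E, B7=E, B8=F, B9=S
input #2, h=3, p=2: events B1->T, B1->T, B1->T, B1->T, B1->T, B1->F, B3->E, B2->F, B6->S, B5->T, B9->S, B8->F; outcomes B1=T, B1=F, B2=F, B3=E, B5=T, B6=S, B8=F, B9=S
input #3, h=5, p=2: events B1->T, B1->T, B1->T, B1->T, B1->T, B1->T, B1->T, B1->F, B3->E, B2->F, B6->E, B7->E, B5->T, B9->S, ...; outcomes B1=T, B1=F, B2=F, B3=E, B5=T, B6=E, B7=E, B8=F, B9=S
input #4, h=9, p=12: events B1->T, B1->T, B1->T, B1->T, B1->T, B1->F, B3->E, B2->T, B4->T, B6->E, B7->E, B5->F, B9->S, B8->F; outcomes B1=T, B1=F, B2=T, B3=E, B4=T, B5=F, B6=E, B7=E, B8=F, B9=S
input #5, h=1, p=11: events B1->T, B1->T, B1->T, B1->T, B1->T, B1->T, B1->F, B3->E, B2->T, B4->T, B6->E, B7->E, B5->F, B9->S, ...; outcomes B1=T, B1=F, B2=T, B3=E, B4=T, B5=F, B6=E, B7=E, B8=F, B9=S
input #6, h=11, p=9: events B1->T, B1->T, B1->T, B1->T, B1->T, B1->T, B1->F, B3->E, B2->T, B4->T, B6->E, B7->E, B5->F, B9->S, ...; outcomes B1=T, B1=F, B2=T, B3=E, B4=T, B5=F, B6=E, B7=E, B8=F, B9=S
input #7, h=9, p=13: events B1->T, B1->T, B1->T, B1->T, B1->T, B1->F, B3->E, B2->T, B4->F, B6->E, B7->E, B5->F, B9->E, B8->T; outcomes B1=T, B1=F, B2=T, B3=E, B4=F, B5=F, B6=E, B7=E, B8=T, B9=E
input #8, h=10, p=13: events B1->T, B1->T, B1->T, B1->T, B1->T, B1->T, B1->T, B1->F, B3->E, B2->T, B4->F, B6->E, B7->E, B5->F, ...; outcomes B1=T, B1=F, B2=T, B3=E, B4=F, B5=F, B6=E, B7=E, B8=T, B9=E
input #9, h=3, p=13: events B1->T, B1->T, B1->T, B1->T, B1->T, B1->F, B3->E, B2->T, B4->F, B6->E, B7->E, B5->F, B9->E, B8->T; outcomes B1=T, B1=F, B2=T, B3=E, B4=F, B5=F, B6=E, B7=E, B8=T, B9=E
union over the pool: B1=T, B1=F, B2=T, B2=F, B3=E, B4=T, B4=F, B5=T, B5=F, B6=S, B6=E, B7=E, B8=T, B8=F, B9=S, B9=E
uncovered (2 of 18): B3=S, B7=S
Answer: B3=S, B7=S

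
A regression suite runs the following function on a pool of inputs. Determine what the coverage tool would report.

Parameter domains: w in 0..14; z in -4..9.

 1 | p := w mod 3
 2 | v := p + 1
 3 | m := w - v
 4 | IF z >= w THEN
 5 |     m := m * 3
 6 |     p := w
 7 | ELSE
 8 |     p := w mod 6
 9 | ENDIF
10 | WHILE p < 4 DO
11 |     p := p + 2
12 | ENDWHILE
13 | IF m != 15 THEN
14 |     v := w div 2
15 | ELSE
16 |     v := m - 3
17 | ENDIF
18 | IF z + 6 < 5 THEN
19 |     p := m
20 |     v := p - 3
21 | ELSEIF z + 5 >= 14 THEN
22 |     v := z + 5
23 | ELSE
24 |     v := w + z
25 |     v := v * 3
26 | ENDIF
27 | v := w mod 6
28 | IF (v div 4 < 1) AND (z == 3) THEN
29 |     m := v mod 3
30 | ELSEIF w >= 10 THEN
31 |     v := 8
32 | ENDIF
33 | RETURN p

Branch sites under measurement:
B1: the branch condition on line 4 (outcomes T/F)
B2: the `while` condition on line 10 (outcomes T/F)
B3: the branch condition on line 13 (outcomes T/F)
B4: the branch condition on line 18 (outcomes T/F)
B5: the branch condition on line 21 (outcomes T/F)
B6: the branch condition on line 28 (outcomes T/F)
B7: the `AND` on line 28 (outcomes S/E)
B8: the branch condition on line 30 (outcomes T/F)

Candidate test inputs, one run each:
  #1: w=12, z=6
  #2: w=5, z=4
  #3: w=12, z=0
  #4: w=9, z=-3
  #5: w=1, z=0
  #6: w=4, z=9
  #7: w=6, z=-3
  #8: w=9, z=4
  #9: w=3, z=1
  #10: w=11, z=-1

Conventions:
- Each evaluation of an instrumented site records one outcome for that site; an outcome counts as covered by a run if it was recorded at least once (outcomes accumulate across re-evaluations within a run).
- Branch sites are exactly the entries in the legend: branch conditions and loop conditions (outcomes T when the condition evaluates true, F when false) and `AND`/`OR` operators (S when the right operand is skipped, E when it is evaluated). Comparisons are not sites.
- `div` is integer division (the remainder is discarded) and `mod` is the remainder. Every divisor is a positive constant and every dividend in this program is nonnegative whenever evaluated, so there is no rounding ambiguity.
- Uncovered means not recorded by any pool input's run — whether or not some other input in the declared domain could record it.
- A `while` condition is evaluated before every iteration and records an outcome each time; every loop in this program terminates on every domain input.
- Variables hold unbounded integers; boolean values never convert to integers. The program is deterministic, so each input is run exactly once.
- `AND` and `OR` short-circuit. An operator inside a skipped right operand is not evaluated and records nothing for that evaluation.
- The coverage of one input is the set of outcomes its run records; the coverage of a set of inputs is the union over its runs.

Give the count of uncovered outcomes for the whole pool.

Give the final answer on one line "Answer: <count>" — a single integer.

run #1 (w=12, z=6) runs B1->F, B2->T, B2->T, B2->F, B3->T, B4->F, B5->F, B7->E, B6->F, B8->T; records B1=F, B2=T, B2=F, B3=T, B4=F, B5=F, B6=F, B7=E, B8=T
run #2 (w=5, z=4) runs B1->F, B2->F, B3->T, B4->F, B5->F, B7->S, B6->F, B8->F; records B1=F, B2=F, B3=T, B4=F, B5=F, B6=F, B7=S, B8=F
run #3 (w=12, z=0) runs B1->F, B2->T, B2->T, B2->F, B3->T, B4->F, B5->F, B7->E, B6->F, B8->T; records B1=F, B2=T, B2=F, B3=T, B4=F, B5=F, B6=F, B7=E, B8=T
run #4 (w=9, z=-3) runs B1->F, B2->T, B2->F, B3->T, B4->T, B7->E, B6->F, B8->F; records B1=F, B2=T, B2=F, B3=T, B4=T, B6=F, B7=E, B8=F
run #5 (w=1, z=0) runs B1->F, B2->T, B2->T, B2->F, B3->T, B4->F, B5->F, B7->E, B6->F, B8->F; records B1=F, B2=T, B2=F, B3=T, B4=F, B5=F, B6=F, B7=E, B8=F
run #6 (w=4, z=9) runs B1->T, B2->F, B3->T, B4->F, B5->T, B7->S, B6->F, B8->F; records B1=T, B2=F, B3=T, B4=F, B5=T, B6=F, B7=S, B8=F
run #7 (w=6, z=-3) runs B1->F, B2->T, B2->T, B2->F, B3->T, B4->T, B7->E, B6->F, B8->F; records B1=F, B2=T, B2=F, B3=T, B4=T, B6=F, B7=E, B8=F
run #8 (w=9, z=4) runs B1->F, B2->T, B2->F, B3->T, B4->F, B5->F, B7->E, B6->F, B8->F; records B1=F, B2=T, B2=F, B3=T, B4=F, B5=F, B6=F, B7=E, B8=F
run #9 (w=3, z=1) runs B1->F, B2->T, B2->F, B3->T, B4->F, B5->F, B7->E, B6->F, B8->F; records B1=F, B2=T, B2=F, B3=T, B4=F, B5=F, B6=F, B7=E, B8=F
run #10 (w=11, z=-1) runs B1->F, B2->F, B3->T, B4->F, B5->F, B7->S, B6->F, B8->T; records B1=F, B2=F, B3=T, B4=F, B5=F, B6=F, B7=S, B8=T
union over the pool: B1=T, B1=F, B2=T, B2=F, B3=T, B4=T, B4=F, B5=T, B5=F, B6=F, B7=S, B7=E, B8=T, B8=F
uncovered (2 of 16): B3=F, B6=T

Answer: 2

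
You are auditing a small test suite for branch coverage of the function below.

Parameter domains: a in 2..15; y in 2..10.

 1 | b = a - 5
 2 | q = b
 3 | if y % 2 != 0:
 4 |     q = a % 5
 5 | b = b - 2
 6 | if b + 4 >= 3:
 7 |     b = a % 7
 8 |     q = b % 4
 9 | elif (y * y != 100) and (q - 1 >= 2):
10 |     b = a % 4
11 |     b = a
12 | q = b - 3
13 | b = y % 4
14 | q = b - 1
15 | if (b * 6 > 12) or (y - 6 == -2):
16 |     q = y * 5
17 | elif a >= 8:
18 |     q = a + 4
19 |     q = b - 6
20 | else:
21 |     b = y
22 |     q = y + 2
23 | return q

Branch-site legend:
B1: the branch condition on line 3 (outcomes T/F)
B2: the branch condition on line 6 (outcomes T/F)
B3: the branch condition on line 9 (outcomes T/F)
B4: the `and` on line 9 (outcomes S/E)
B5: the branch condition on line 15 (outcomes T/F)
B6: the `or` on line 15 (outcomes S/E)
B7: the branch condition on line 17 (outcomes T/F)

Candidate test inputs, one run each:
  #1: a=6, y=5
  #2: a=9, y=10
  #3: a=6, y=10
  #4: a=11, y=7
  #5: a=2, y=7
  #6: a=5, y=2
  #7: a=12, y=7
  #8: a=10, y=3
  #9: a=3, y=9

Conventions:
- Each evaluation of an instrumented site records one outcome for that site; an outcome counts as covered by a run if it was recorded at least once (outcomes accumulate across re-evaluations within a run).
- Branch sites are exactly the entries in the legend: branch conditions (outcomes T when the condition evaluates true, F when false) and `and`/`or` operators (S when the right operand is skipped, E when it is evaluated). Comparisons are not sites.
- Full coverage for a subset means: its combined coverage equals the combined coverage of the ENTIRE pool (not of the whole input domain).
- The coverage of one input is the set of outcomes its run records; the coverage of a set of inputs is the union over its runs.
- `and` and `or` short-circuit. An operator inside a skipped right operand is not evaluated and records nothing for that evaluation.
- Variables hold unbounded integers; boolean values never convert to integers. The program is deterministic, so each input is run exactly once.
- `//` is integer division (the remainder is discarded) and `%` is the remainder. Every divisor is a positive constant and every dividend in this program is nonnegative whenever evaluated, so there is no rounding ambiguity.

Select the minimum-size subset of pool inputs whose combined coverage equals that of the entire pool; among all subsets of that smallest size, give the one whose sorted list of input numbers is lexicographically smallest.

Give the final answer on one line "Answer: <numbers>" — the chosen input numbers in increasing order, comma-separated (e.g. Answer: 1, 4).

input #1 (a=6, y=5): events B1->T, B2->T, B6->E, B5->F, B7->F; covers B1=T, B2=T, B5=F, B6=E, B7=F
input #2 (a=9, y=10): events B1->F, B2->T, B6->E, B5->F, B7->T; covers B1=F, B2=T, B5=F, B6=E, B7=T
input #3 (a=6, y=10): events B1->F, B2->T, B6->E, B5->F, B7->F; covers B1=F, B2=T, B5=F, B6=E, B7=F
input #4 (a=11, y=7): events B1->T, B2->T, B6->S, B5->T; covers B1=T, B2=T, B5=T, B6=S
input #5 (a=2, y=7): events B1->T, B2->F, B4->E, B3->F, B6->S, B5->T; covers B1=T, B2=F, B3=F, B4=E, B5=T, B6=S
input #6 (a=5, y=2): events B1->F, B2->F, B4->E, B3->F, B6->E, B5->F, B7->F; covers B1=F, B2=F, B3=F, B4=E, B5=F, B6=E, B7=F
input #7 (a=12, y=7): events B1->T, B2->T, B6->S, B5->T; covers B1=T, B2=T, B5=T, B6=S
input #8 (a=10, y=3): events B1->T, B2->T, B6->S, B5->T; covers B1=T, B2=T, B5=T, B6=S
input #9 (a=3, y=9): events B1->T, B2->F, B4->E, B3->T, B6->E, B5->F, B7->F; covers B1=T, B2=F, B3=T, B4=E, B5=F, B6=E, B7=F
the full pool covers 13 outcomes: B1=T, B1=F, B2=T, B2=F, B3=T, B3=F, B4=E, B5=T, B5=F, B6=S, B6=E, B7=T, B7=F
size 1 is not enough: best union over all size-1 subsets is 7/13
size 2 is not enough: best union over all size-2 subsets is 11/13
the canonical winner is {2, 5, 9}: size 3, full 13-outcome coverage, earliest index list among size-3 covers

Answer: 2, 5, 9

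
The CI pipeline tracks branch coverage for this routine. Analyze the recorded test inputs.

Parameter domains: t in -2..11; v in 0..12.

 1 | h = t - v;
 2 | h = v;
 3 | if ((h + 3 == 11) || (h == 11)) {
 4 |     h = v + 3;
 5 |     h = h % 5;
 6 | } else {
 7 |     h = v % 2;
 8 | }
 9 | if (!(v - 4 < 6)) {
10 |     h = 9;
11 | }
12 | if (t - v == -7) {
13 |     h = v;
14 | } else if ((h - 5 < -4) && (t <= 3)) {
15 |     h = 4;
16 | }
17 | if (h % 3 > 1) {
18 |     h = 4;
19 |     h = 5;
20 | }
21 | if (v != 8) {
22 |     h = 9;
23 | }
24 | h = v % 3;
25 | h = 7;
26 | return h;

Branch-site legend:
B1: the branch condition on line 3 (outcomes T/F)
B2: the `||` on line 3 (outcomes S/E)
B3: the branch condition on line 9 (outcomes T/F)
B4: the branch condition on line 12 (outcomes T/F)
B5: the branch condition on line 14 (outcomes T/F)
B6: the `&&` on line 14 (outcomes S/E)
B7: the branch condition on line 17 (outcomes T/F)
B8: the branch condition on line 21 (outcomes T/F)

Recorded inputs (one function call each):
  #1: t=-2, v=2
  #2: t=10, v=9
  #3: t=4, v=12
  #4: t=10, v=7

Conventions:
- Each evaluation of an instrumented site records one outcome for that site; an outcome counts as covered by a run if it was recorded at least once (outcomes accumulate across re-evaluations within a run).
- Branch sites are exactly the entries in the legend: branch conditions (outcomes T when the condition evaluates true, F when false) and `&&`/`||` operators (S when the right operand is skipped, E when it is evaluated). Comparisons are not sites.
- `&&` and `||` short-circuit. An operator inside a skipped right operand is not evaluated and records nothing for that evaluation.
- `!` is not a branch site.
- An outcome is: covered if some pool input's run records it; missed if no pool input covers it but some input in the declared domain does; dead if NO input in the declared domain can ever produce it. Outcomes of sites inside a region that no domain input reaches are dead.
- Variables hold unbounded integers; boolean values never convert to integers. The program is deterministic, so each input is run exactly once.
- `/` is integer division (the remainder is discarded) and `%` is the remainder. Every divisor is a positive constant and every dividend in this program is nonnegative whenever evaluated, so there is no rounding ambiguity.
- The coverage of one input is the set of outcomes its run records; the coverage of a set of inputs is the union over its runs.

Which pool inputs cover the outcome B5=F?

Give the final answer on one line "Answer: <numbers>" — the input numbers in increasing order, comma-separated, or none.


input #1 (t=-2, v=2): does not record B5=F
input #2 (t=10, v=9): records B5=F
input #3 (t=4, v=12): records B5=F
input #4 (t=10, v=7): records B5=F
Answer: 2, 3, 4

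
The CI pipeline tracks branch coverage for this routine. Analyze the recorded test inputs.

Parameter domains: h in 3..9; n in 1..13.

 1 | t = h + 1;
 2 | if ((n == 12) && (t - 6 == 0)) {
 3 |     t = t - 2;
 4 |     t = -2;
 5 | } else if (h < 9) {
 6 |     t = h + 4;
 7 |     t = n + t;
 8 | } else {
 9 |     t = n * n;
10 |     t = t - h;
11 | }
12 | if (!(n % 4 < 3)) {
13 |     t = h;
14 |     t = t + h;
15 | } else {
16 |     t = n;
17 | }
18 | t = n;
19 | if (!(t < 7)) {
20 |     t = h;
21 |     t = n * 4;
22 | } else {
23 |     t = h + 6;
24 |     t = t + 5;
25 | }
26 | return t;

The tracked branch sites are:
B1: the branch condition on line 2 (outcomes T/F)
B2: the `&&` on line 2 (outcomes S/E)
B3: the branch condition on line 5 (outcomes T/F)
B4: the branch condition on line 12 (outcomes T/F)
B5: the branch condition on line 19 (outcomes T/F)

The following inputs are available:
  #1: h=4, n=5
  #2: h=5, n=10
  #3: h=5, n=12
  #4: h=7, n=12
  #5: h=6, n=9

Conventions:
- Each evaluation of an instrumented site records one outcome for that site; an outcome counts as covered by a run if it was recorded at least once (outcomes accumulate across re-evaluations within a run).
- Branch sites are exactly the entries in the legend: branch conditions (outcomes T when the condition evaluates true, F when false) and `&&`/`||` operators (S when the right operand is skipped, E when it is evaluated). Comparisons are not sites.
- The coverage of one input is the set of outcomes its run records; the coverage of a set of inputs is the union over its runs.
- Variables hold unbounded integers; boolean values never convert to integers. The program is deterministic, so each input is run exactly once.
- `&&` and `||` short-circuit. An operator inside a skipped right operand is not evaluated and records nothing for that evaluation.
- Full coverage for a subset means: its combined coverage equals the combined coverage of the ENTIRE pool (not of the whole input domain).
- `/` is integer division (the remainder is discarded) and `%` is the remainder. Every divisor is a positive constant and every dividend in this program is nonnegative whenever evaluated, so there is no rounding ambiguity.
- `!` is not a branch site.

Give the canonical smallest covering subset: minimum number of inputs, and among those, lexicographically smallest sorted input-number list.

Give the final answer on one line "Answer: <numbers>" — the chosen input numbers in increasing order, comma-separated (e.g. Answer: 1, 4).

test 1 (h=4, n=5) hits B1=F, B2=S, B3=T, B4=F, B5=F
test 2 (h=5, n=10) hits B1=F, B2=S, B3=T, B4=F, B5=T
test 3 (h=5, n=12) hits B1=T, B2=E, B4=F, B5=T
test 4 (h=7, n=12) hits B1=F, B2=E, B3=T, B4=F, B5=T
test 5 (h=6, n=9) hits B1=F, B2=S, B3=T, B4=F, B5=T
pool-wide coverage (8 outcomes): B1=T, B1=F, B2=S, B2=E, B3=T, B4=F, B5=T, B5=F
checked all size-1 subsets: none covers 8 outcomes (max 5/8)
size 2: inputs {1, 3} cover all 8 outcomes, and no lexicographically smaller subset of this size does

Answer: 1, 3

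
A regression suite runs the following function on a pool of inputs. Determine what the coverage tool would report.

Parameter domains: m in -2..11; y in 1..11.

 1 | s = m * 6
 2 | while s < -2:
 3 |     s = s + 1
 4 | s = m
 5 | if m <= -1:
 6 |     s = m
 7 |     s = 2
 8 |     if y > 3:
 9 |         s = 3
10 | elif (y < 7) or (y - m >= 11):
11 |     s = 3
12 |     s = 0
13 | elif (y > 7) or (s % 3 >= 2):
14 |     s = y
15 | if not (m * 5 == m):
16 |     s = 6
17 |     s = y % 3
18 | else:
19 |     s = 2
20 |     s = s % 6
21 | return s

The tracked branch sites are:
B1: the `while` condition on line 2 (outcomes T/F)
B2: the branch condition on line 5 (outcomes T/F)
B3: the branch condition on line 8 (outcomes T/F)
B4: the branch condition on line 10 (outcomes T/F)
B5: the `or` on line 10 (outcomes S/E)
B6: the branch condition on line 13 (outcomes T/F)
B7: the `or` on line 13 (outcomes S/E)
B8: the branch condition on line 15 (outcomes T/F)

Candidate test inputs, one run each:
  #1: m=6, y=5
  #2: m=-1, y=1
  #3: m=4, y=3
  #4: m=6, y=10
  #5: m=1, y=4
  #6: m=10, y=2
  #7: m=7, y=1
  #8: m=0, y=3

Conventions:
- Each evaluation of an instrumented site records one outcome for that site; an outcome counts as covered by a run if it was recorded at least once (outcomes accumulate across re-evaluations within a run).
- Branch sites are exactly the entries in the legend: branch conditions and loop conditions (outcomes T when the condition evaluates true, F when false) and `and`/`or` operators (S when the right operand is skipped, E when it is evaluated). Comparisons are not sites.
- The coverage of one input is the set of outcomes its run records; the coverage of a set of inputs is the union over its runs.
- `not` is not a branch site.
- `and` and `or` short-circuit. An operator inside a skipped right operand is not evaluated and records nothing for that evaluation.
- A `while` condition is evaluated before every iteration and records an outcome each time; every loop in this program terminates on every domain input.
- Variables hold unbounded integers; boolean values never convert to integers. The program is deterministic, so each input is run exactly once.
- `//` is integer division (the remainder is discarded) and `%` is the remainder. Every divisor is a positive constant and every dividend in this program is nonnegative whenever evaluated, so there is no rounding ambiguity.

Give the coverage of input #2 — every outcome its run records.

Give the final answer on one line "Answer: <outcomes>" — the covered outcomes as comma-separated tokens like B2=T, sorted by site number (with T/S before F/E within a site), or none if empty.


Simulating input #2 (m=-1, y=1) step by step:
  B1->T, B1->T, B1->T, B1->T, B1->F, B2->T, B3->F, B8->T
collecting distinct outcomes: B1=T, B1=F, B2=T, B3=F, B8=T
Answer: B1=T, B1=F, B2=T, B3=F, B8=T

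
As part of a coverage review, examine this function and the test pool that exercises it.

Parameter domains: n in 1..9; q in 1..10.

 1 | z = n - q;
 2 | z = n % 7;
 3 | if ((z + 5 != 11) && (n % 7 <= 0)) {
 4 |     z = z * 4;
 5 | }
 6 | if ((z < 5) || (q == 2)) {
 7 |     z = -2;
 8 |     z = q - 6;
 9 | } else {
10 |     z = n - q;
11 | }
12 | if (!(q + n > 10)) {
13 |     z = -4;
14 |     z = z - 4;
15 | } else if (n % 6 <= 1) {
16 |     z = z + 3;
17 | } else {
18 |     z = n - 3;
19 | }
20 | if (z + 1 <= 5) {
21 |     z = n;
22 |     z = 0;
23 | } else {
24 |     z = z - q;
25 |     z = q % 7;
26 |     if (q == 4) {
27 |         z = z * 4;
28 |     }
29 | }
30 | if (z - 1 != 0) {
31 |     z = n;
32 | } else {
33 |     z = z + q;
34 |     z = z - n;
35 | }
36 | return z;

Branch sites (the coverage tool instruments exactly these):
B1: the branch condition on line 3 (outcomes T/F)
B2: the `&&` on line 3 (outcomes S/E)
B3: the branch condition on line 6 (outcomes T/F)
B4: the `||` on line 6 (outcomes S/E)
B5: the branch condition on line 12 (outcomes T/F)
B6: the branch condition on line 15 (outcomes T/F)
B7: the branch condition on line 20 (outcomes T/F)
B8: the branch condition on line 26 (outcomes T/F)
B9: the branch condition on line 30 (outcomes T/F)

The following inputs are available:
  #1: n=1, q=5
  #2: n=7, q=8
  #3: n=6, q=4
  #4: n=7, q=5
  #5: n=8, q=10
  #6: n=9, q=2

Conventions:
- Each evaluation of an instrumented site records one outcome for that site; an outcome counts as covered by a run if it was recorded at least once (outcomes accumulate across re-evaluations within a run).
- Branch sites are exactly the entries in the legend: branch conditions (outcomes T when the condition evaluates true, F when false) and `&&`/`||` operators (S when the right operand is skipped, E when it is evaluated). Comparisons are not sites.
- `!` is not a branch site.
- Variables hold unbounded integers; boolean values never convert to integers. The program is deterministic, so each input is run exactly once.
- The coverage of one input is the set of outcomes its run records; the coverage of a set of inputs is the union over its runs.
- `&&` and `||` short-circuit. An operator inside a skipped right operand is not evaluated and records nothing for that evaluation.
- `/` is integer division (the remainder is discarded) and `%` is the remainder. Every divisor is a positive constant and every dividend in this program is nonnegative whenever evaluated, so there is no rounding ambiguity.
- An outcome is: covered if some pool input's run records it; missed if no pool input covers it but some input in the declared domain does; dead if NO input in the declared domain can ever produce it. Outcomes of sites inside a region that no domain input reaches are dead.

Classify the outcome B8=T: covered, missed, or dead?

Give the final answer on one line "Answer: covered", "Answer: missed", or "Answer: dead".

no pool input records B8=T
but domain input (n=8, q=4) does record it -> reachable, so missed

Answer: missed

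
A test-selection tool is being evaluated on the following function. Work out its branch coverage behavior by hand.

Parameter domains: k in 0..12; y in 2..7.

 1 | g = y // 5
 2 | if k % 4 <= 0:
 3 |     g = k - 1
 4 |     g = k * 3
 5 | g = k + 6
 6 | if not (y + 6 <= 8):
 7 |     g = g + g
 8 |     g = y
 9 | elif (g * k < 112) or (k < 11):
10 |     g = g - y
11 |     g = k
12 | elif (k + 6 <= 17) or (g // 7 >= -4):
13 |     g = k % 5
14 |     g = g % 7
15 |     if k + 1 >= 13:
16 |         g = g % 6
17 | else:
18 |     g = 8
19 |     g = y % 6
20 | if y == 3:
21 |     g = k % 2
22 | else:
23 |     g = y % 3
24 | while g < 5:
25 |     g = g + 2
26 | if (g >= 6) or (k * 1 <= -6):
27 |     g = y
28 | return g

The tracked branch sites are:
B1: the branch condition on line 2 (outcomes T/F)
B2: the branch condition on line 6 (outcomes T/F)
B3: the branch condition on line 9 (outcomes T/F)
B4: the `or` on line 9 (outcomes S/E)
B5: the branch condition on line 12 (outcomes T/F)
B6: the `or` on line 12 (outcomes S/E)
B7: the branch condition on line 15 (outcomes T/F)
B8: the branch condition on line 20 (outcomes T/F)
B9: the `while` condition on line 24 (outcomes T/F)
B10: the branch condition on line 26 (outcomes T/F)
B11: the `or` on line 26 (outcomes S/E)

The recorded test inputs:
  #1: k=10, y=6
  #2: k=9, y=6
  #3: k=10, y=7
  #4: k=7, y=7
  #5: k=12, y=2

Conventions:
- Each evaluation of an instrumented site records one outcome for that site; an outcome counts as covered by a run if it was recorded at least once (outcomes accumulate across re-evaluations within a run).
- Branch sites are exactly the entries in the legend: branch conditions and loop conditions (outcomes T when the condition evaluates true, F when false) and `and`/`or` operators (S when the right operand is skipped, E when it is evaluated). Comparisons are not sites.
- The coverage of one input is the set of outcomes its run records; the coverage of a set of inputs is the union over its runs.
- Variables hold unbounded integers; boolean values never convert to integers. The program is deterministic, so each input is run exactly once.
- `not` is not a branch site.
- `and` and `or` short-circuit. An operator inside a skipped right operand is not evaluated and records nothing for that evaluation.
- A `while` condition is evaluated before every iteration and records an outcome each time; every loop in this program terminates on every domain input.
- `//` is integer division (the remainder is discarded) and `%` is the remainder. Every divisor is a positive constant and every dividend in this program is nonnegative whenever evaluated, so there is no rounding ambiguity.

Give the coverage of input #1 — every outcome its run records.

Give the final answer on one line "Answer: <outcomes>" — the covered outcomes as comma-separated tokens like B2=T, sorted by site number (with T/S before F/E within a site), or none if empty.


Event log for input #1 (k=10, y=6):
  B1->F, B2->T, B8->F, B9->T, B9->T, B9->T, B9->F, B11->S, B10->T
deduplicating events, the covered set is: B1=F, B2=T, B8=F, B9=T, B9=F, B10=T, B11=S
Answer: B1=F, B2=T, B8=F, B9=T, B9=F, B10=T, B11=S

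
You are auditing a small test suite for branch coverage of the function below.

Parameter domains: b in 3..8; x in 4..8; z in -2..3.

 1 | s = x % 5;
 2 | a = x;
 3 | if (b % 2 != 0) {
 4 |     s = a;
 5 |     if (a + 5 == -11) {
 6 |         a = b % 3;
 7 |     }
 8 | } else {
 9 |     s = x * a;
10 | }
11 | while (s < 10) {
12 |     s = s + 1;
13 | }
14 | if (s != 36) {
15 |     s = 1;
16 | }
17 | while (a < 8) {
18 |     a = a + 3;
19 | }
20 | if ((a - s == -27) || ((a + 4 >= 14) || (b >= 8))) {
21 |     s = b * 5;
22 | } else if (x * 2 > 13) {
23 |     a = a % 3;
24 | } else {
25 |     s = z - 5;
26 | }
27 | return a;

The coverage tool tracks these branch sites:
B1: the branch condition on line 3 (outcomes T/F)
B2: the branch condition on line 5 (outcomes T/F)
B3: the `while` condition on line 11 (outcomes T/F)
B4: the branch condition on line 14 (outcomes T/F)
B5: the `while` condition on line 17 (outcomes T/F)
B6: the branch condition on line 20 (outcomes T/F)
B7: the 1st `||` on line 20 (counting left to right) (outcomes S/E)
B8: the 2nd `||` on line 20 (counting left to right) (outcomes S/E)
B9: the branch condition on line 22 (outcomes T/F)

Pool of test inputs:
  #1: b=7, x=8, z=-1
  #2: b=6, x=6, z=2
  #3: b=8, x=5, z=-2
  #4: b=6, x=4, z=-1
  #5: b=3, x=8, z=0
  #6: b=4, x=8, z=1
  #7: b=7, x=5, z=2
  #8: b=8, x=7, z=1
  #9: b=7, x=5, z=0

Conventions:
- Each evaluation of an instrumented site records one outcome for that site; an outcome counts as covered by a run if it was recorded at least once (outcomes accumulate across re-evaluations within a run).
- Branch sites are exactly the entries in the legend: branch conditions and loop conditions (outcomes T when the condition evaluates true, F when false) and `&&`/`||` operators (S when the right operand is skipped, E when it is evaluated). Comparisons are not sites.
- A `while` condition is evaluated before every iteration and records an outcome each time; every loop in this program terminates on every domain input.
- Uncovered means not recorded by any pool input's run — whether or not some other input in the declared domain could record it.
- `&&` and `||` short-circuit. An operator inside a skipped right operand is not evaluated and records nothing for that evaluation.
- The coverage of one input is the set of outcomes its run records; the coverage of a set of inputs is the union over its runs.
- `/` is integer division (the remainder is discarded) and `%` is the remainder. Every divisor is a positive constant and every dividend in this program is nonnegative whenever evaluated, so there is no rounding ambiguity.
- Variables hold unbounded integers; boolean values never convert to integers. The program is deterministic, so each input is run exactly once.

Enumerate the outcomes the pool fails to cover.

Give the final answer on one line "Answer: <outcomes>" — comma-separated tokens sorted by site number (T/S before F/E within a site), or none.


input #1, b=7, x=8, z=-1: events B1->T, B2->F, B3->T, B3->T, B3->F, B4->T, B5->F, B7->E, B8->E, B6->F, B9->T; outcomes B1=T, B2=F, B3=T, B3=F, B4=T, B5=F, B6=F, B7=E, B8=E, B9=T
input #2, b=6, x=6, z=2: events B1->F, B3->F, B4->F, B5->T, B5->F, B7->S, B6->T; outcomes B1=F, B3=F, B4=F, B5=T, B5=F, B6=T, B7=S
input #3, b=8, x=5, z=-2: events B1->F, B3->F, B4->T, B5->T, B5->F, B7->E, B8->E, B6->T; outcomes B1=F, B3=F, B4=T, B5=T, B5=F, B6=T, B7=E, B8=E
input #4, b=6, x=4, z=-1: events B1->F, B3->F, B4->T, B5->T, B5->T, B5->F, B7->E, B8->S, B6->T; outcomes B1=F, B3=F, B4=T, B5=T, B5=F, B6=T, B7=E, B8=S
input #5, b=3, x=8, z=0: events B1->T, B2->F, B3->T, B3->T, B3->F, B4->T, B5->F, B7->E, B8->E, B6->F, B9->T; outcomes B1=T, B2=F, B3=T, B3=F, B4=T, B5=F, B6=F, B7=E, B8=E, B9=T
input #6, b=4, x=8, z=1: events B1->F, B3->F, B4->T, B5->F, B7->E, B8->E, B6->F, B9->T; outcomes B1=F, B3=F, B4=T, B5=F, B6=F, B7=E, B8=E, B9=T
input #7, b=7, x=5, z=2: events B1->T, B2->F, B3->T, B3->T, B3->T, B3->T, B3->T, B3->F, B4->T, B5->T, B5->F, B7->E, B8->E, B6->F, ...; outcomes B1=T, B2=F, B3=T, B3=F, B4=T, B5=T, B5=F, B6=F, B7=E, B8=E, B9=F
input #8, b=8, x=7, z=1: events B1->F, B3->F, B4->T, B5->T, B5->F, B7->E, B8->S, B6->T; outcomes B1=F, B3=F, B4=T, B5=T, B5=F, B6=T, B7=E, B8=S
input #9, b=7, x=5, z=0: events B1->T, B2->F, B3->T, B3->T, B3->T, B3->T, B3->T, B3->F, B4->T, B5->T, B5->F, B7->E, B8->E, B6->F, ...; outcomes B1=T, B2=F, B3=T, B3=F, B4=T, B5=T, B5=F, B6=F, B7=E, B8=E, B9=F
union over the pool: B1=T, B1=F, B2=F, B3=T, B3=F, B4=T, B4=F, B5=T, B5=F, B6=T, B6=F, B7=S, B7=E, B8=S, B8=E, B9=T, B9=F
uncovered (1 of 18): B2=T
Answer: B2=T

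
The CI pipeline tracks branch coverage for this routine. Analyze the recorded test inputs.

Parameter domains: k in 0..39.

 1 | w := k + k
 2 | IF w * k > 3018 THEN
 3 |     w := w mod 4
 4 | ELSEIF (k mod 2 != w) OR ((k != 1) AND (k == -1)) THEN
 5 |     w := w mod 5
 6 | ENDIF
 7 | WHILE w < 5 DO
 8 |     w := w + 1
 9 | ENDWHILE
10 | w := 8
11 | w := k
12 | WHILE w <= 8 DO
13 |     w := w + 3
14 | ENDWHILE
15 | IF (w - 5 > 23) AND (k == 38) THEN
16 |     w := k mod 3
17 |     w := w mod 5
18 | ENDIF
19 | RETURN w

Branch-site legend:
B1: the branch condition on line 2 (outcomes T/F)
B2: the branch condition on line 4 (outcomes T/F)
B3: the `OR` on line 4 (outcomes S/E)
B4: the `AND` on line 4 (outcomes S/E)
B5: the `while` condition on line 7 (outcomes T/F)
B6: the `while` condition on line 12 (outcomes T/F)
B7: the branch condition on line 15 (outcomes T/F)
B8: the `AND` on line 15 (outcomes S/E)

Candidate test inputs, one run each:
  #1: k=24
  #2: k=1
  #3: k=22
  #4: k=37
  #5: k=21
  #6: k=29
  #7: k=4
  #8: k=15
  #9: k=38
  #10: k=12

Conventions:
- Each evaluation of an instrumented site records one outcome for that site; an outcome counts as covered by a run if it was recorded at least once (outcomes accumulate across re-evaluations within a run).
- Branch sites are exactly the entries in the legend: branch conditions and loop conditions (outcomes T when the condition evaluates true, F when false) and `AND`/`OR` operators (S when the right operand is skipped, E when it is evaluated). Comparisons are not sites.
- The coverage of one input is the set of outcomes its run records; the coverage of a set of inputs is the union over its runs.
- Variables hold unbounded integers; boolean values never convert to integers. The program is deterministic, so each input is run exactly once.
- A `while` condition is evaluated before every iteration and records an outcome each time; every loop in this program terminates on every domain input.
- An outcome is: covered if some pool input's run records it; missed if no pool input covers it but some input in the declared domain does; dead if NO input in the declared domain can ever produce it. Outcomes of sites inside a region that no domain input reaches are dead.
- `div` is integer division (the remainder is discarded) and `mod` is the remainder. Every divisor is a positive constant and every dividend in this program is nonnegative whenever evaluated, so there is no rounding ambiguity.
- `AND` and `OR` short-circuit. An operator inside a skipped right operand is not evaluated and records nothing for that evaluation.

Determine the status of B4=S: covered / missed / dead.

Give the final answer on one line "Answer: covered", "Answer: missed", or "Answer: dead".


no pool input records B4=S
checking all 40 inputs in the declared domain: B4=S is never recorded -> dead
Answer: dead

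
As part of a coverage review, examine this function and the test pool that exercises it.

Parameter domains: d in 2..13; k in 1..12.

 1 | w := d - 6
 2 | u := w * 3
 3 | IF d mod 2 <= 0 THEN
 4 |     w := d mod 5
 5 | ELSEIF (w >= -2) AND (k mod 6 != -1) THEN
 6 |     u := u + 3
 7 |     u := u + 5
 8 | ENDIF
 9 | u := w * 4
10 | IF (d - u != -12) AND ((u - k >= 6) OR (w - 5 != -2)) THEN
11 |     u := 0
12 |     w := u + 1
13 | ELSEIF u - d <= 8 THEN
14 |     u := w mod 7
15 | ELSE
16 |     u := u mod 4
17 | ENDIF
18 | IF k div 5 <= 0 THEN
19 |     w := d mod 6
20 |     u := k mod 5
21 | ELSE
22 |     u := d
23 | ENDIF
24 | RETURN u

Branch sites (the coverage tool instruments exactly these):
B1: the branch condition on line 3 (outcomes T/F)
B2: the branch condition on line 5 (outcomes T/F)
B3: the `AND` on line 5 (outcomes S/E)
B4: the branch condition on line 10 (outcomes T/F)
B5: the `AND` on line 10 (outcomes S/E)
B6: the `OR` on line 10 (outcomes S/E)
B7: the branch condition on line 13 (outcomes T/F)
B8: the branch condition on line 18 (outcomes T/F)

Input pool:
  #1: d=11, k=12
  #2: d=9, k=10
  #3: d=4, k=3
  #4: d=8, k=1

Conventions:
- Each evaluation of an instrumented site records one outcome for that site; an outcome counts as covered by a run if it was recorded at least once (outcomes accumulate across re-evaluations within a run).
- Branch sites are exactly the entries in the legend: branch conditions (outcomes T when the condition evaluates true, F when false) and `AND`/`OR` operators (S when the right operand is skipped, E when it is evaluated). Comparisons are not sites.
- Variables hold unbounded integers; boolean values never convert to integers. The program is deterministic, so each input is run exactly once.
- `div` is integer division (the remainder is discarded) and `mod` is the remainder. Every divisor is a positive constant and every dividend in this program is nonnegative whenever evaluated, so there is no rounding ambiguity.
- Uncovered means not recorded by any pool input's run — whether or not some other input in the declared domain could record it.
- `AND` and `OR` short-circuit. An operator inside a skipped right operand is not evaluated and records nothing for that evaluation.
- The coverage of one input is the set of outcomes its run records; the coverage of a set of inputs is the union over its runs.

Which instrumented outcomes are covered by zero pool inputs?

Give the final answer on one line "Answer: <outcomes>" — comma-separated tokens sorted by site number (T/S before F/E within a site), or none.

input #1, d=11, k=12: events B1->F, B3->E, B2->T, B5->E, B6->S, B4->T, B8->F; outcomes B1=F, B2=T, B3=E, B4=T, B5=E, B6=S, B8=F
input #2, d=9, k=10: events B1->F, B3->E, B2->T, B5->E, B6->E, B4->F, B7->T, B8->F; outcomes B1=F, B2=T, B3=E, B4=F, B5=E, B6=E, B7=T, B8=F
input #3, d=4, k=3: events B1->T, B5->S, B4->F, B7->F, B8->T; outcomes B1=T, B4=F, B5=S, B7=F, B8=T
input #4, d=8, k=1: events B1->T, B5->E, B6->S, B4->T, B8->T; outcomes B1=T, B4=T, B5=E, B6=S, B8=T
union over the pool: B1=T, B1=F, B2=T, B3=E, B4=T, B4=F, B5=S, B5=E, B6=S, B6=E, B7=T, B7=F, B8=T, B8=F
uncovered (2 of 16): B2=F, B3=S

Answer: B2=F, B3=S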